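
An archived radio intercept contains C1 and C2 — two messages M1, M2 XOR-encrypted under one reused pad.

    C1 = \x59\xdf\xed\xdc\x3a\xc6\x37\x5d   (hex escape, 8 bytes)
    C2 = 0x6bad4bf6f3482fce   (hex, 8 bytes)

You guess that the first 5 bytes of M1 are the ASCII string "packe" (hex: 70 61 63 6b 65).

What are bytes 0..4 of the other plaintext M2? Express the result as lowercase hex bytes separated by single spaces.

First, C1 ⊕ C2 = (M1 ⊕ K) ⊕ (M2 ⊕ K) = M1 ⊕ M2, so the key drops out. Then M2 = (M1 ⊕ M2) ⊕ M1 over the first 5 bytes.
byte 0: (59 ^ 6b) ^ 70 = 32 ^ 70 = 42
byte 1: (df ^ ad) ^ 61 = 72 ^ 61 = 13
byte 2: (ed ^ 4b) ^ 63 = a6 ^ 63 = c5
byte 3: (dc ^ f6) ^ 6b = 2a ^ 6b = 41
byte 4: (3a ^ f3) ^ 65 = c9 ^ 65 = ac

42 13 c5 41 ac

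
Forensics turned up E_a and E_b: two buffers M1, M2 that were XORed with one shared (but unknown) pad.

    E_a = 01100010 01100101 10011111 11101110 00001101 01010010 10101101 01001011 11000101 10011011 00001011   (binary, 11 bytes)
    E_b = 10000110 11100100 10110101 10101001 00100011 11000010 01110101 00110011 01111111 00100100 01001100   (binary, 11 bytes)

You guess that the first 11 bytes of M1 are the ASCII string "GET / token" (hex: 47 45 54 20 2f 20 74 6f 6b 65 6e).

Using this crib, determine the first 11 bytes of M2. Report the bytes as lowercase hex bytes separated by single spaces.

First, E_a ⊕ E_b = (M1 ⊕ K) ⊕ (M2 ⊕ K) = M1 ⊕ M2, so the key drops out. Then M2 = (M1 ⊕ M2) ⊕ M1 over the first 11 bytes.
byte 0: (62 XOR 86) XOR 47 = e4 XOR 47 = a3
byte 1: (65 XOR e4) XOR 45 = 81 XOR 45 = c4
byte 2: (9f XOR b5) XOR 54 = 2a XOR 54 = 7e
byte 3: (ee XOR a9) XOR 20 = 47 XOR 20 = 67
byte 4: (0d XOR 23) XOR 2f = 2e XOR 2f = 01
byte 5: (52 XOR c2) XOR 20 = 90 XOR 20 = b0
byte 6: (ad XOR 75) XOR 74 = d8 XOR 74 = ac
byte 7: (4b XOR 33) XOR 6f = 78 XOR 6f = 17
byte 8: (c5 XOR 7f) XOR 6b = ba XOR 6b = d1
byte 9: (9b XOR 24) XOR 65 = bf XOR 65 = da
byte 10: (0b XOR 4c) XOR 6e = 47 XOR 6e = 29

a3 c4 7e 67 01 b0 ac 17 d1 da 29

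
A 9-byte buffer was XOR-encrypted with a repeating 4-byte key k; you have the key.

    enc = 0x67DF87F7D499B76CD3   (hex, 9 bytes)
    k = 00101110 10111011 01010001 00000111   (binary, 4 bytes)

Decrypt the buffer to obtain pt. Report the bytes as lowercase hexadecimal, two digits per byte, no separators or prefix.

4964d6f0fa22e66bfd

The 4-byte key repeats, so the effective keystream is 2e bb 51 07 2e bb 51 07 2e.
byte 0: 01100111 ⊕ 00101110 = 01001001
byte 1: 11011111 ⊕ 10111011 = 01100100
byte 2: 10000111 ⊕ 01010001 = 11010110
byte 3: 11110111 ⊕ 00000111 = 11110000
byte 4: 11010100 ⊕ 00101110 = 11111010
byte 5: 10011001 ⊕ 10111011 = 00100010
byte 6: 10110111 ⊕ 01010001 = 11100110
byte 7: 01101100 ⊕ 00000111 = 01101011
byte 8: 11010011 ⊕ 00101110 = 11111101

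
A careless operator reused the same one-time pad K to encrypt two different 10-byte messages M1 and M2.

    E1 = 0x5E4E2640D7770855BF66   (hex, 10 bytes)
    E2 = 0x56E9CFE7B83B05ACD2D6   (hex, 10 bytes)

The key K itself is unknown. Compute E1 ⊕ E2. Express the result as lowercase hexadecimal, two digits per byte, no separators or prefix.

08a7e9a76f4c0df96db0

E1 ⊕ E2 = (M1 ⊕ K) ⊕ (M2 ⊕ K) = M1 ⊕ M2 — the shared key cancels under XOR.
01011110 ⊕ 01010110 = 00001000
01001110 ⊕ 11101001 = 10100111
00100110 ⊕ 11001111 = 11101001
01000000 ⊕ 11100111 = 10100111
11010111 ⊕ 10111000 = 01101111
01110111 ⊕ 00111011 = 01001100
00001000 ⊕ 00000101 = 00001101
01010101 ⊕ 10101100 = 11111001
10111111 ⊕ 11010010 = 01101101
01100110 ⊕ 11010110 = 10110000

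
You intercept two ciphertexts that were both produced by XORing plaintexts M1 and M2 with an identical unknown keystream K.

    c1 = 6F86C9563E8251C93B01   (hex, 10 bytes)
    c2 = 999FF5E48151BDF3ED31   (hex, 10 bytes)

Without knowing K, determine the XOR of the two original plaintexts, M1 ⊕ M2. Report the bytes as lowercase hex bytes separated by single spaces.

f6 19 3c b2 bf d3 ec 3a d6 30

c1 ⊕ c2 = (M1 ⊕ K) ⊕ (M2 ⊕ K) = M1 ⊕ M2 — the shared key cancels under XOR.
01101111 XOR 10011001 = 11110110
10000110 XOR 10011111 = 00011001
11001001 XOR 11110101 = 00111100
01010110 XOR 11100100 = 10110010
00111110 XOR 10000001 = 10111111
10000010 XOR 01010001 = 11010011
01010001 XOR 10111101 = 11101100
11001001 XOR 11110011 = 00111010
00111011 XOR 11101101 = 11010110
00000001 XOR 00110001 = 00110000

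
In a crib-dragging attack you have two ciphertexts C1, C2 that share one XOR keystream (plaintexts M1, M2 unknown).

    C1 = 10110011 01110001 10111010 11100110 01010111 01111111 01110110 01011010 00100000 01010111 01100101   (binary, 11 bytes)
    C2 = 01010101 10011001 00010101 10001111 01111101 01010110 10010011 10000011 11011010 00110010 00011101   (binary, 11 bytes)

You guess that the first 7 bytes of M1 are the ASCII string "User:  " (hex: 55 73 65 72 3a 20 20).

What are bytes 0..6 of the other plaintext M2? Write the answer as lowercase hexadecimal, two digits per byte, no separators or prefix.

b39bca1b1009c5

First, C1 ⊕ C2 = (M1 ⊕ K) ⊕ (M2 ⊕ K) = M1 ⊕ M2, so the key drops out. Then M2 = (M1 ⊕ M2) ⊕ M1 over the first 7 bytes.
byte 0: (b3 XOR 55) XOR 55 = e6 XOR 55 = b3
byte 1: (71 XOR 99) XOR 73 = e8 XOR 73 = 9b
byte 2: (ba XOR 15) XOR 65 = af XOR 65 = ca
byte 3: (e6 XOR 8f) XOR 72 = 69 XOR 72 = 1b
byte 4: (57 XOR 7d) XOR 3a = 2a XOR 3a = 10
byte 5: (7f XOR 56) XOR 20 = 29 XOR 20 = 09
byte 6: (76 XOR 93) XOR 20 = e5 XOR 20 = c5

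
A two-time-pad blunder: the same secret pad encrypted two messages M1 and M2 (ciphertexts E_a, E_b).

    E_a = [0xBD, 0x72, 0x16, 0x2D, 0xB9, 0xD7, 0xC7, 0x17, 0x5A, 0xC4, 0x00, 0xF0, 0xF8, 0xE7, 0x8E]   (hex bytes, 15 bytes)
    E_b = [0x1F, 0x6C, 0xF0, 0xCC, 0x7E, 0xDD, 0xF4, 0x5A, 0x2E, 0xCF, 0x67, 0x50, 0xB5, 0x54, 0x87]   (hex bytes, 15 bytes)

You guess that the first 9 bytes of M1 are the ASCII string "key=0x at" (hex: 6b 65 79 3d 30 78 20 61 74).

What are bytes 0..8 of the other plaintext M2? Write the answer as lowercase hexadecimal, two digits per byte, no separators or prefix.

First, E_a ⊕ E_b = (M1 ⊕ K) ⊕ (M2 ⊕ K) = M1 ⊕ M2, so the key drops out. Then M2 = (M1 ⊕ M2) ⊕ M1 over the first 9 bytes.
byte 0: (bd ⊕ 1f) ⊕ 6b = a2 ⊕ 6b = c9
byte 1: (72 ⊕ 6c) ⊕ 65 = 1e ⊕ 65 = 7b
byte 2: (16 ⊕ f0) ⊕ 79 = e6 ⊕ 79 = 9f
byte 3: (2d ⊕ cc) ⊕ 3d = e1 ⊕ 3d = dc
byte 4: (b9 ⊕ 7e) ⊕ 30 = c7 ⊕ 30 = f7
byte 5: (d7 ⊕ dd) ⊕ 78 = 0a ⊕ 78 = 72
byte 6: (c7 ⊕ f4) ⊕ 20 = 33 ⊕ 20 = 13
byte 7: (17 ⊕ 5a) ⊕ 61 = 4d ⊕ 61 = 2c
byte 8: (5a ⊕ 2e) ⊕ 74 = 74 ⊕ 74 = 00

c97b9fdcf772132c00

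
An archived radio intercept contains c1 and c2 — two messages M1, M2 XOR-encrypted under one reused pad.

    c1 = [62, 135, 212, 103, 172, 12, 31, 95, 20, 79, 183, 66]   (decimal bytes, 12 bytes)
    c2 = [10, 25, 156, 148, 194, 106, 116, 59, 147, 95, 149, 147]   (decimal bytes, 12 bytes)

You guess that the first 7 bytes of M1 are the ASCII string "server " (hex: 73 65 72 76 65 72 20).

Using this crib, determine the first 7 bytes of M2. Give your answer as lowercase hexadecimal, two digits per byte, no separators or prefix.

First, c1 ⊕ c2 = (M1 ⊕ K) ⊕ (M2 ⊕ K) = M1 ⊕ M2, so the key drops out. Then M2 = (M1 ⊕ M2) ⊕ M1 over the first 7 bytes.
byte 0: (3e ⊕ 0a) ⊕ 73 = 34 ⊕ 73 = 47
byte 1: (87 ⊕ 19) ⊕ 65 = 9e ⊕ 65 = fb
byte 2: (d4 ⊕ 9c) ⊕ 72 = 48 ⊕ 72 = 3a
byte 3: (67 ⊕ 94) ⊕ 76 = f3 ⊕ 76 = 85
byte 4: (ac ⊕ c2) ⊕ 65 = 6e ⊕ 65 = 0b
byte 5: (0c ⊕ 6a) ⊕ 72 = 66 ⊕ 72 = 14
byte 6: (1f ⊕ 74) ⊕ 20 = 6b ⊕ 20 = 4b

47fb3a850b144b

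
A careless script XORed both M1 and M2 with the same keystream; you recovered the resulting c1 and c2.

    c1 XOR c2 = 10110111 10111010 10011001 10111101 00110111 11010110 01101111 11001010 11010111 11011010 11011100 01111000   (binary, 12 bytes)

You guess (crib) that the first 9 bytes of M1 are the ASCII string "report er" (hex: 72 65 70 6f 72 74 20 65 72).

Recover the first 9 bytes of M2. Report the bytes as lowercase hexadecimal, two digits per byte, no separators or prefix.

c5dfe9d245a24fafa5

Since c1 ⊕ c2 = M1 ⊕ M2, XORing with the guessed M1 bytes yields the corresponding M2 bytes: M2 = (c1 ⊕ c2) ⊕ M1.
183 xor 114 = 197
186 xor 101 = 223
153 xor 112 = 233
189 xor 111 = 210
 55 xor 114 =  69
214 xor 116 = 162
111 xor  32 =  79
202 xor 101 = 175
215 xor 114 = 165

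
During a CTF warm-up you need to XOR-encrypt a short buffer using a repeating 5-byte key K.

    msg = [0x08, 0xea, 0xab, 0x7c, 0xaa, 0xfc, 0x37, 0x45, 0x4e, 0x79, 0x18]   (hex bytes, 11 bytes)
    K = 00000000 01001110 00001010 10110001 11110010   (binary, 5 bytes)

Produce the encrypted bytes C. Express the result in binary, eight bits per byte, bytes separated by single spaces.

00001000 10100100 10100001 11001101 01011000 11111100 01111001 01001111 11111111 10001011 00011000

The 5-byte key repeats, so the effective keystream is 00 4e 0a b1 f2 00 4e 0a b1 f2 00.
byte 0: 08 ^ 00 = 08
byte 1: ea ^ 4e = a4
byte 2: ab ^ 0a = a1
byte 3: 7c ^ b1 = cd
byte 4: aa ^ f2 = 58
byte 5: fc ^ 00 = fc
byte 6: 37 ^ 4e = 79
byte 7: 45 ^ 0a = 4f
byte 8: 4e ^ b1 = ff
byte 9: 79 ^ f2 = 8b
byte 10: 18 ^ 00 = 18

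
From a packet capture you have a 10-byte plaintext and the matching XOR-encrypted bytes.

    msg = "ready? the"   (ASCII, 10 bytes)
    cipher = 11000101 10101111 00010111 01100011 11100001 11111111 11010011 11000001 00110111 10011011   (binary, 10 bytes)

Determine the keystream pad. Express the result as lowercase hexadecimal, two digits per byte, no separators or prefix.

Since cipher = msg ⊕ pad, XORing both sides with msg gives pad = msg ⊕ cipher.
72 xor c5 = b7
65 xor af = ca
61 xor 17 = 76
64 xor 63 = 07
79 xor e1 = 98
3f xor ff = c0
20 xor d3 = f3
74 xor c1 = b5
68 xor 37 = 5f
65 xor 9b = fe

b7ca760798c0f3b55ffe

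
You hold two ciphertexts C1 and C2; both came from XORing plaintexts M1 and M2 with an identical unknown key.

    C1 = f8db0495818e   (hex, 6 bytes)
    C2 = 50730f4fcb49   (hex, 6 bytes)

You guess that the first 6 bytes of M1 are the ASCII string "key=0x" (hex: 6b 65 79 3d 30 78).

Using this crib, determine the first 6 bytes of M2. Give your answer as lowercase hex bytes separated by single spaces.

c3 cd 72 e7 7a bf

First, C1 ⊕ C2 = (M1 ⊕ K) ⊕ (M2 ⊕ K) = M1 ⊕ M2, so the key drops out. Then M2 = (M1 ⊕ M2) ⊕ M1 over the first 6 bytes.
byte 0: (f8 xor 50) xor 6b = a8 xor 6b = c3
byte 1: (db xor 73) xor 65 = a8 xor 65 = cd
byte 2: (04 xor 0f) xor 79 = 0b xor 79 = 72
byte 3: (95 xor 4f) xor 3d = da xor 3d = e7
byte 4: (81 xor cb) xor 30 = 4a xor 30 = 7a
byte 5: (8e xor 49) xor 78 = c7 xor 78 = bf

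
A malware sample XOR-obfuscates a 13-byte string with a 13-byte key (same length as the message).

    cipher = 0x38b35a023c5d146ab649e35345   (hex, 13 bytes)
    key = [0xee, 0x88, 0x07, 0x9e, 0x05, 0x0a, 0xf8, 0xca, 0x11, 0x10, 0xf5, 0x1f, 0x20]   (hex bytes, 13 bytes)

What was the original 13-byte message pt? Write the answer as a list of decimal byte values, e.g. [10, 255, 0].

XOR is its own inverse, so applying the key byte-wise gives the result directly.
 56 XOR 238 = 214
179 XOR 136 =  59
 90 XOR   7 =  93
  2 XOR 158 = 156
 60 XOR   5 =  57
 93 XOR  10 =  87
 20 XOR 248 = 236
106 XOR 202 = 160
182 XOR  17 = 167
 73 XOR  16 =  89
227 XOR 245 =  22
 83 XOR  31 =  76
 69 XOR  32 = 101

[214, 59, 93, 156, 57, 87, 236, 160, 167, 89, 22, 76, 101]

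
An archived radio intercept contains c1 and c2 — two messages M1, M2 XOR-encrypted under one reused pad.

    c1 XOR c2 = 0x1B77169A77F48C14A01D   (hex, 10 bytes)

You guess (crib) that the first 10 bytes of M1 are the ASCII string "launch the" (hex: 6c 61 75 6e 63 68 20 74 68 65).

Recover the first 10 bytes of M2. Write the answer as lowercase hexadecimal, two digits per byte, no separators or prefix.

Since c1 ⊕ c2 = M1 ⊕ M2, XORing with the guessed M1 bytes yields the corresponding M2 bytes: M2 = (c1 ⊕ c2) ⊕ M1.
 27 XOR 108 = 119
119 XOR  97 =  22
 22 XOR 117 =  99
154 XOR 110 = 244
119 XOR  99 =  20
244 XOR 104 = 156
140 XOR  32 = 172
 20 XOR 116 =  96
160 XOR 104 = 200
 29 XOR 101 = 120

771663f4149cac60c878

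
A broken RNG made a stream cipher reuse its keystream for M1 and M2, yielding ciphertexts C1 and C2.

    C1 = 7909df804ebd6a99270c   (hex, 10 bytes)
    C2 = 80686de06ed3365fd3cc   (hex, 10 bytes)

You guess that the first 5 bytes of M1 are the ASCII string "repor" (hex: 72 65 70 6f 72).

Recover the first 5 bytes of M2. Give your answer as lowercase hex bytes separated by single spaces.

First, C1 ⊕ C2 = (M1 ⊕ K) ⊕ (M2 ⊕ K) = M1 ⊕ M2, so the key drops out. Then M2 = (M1 ⊕ M2) ⊕ M1 over the first 5 bytes.
byte 0: (79 ^ 80) ^ 72 = f9 ^ 72 = 8b
byte 1: (09 ^ 68) ^ 65 = 61 ^ 65 = 04
byte 2: (df ^ 6d) ^ 70 = b2 ^ 70 = c2
byte 3: (80 ^ e0) ^ 6f = 60 ^ 6f = 0f
byte 4: (4e ^ 6e) ^ 72 = 20 ^ 72 = 52

8b 04 c2 0f 52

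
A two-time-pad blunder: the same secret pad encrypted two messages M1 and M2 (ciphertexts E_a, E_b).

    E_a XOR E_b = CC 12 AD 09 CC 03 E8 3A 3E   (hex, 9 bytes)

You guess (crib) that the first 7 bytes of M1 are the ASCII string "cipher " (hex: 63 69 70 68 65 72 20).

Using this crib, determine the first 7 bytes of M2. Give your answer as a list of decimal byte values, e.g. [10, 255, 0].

Since E_a ⊕ E_b = M1 ⊕ M2, XORing with the guessed M1 bytes yields the corresponding M2 bytes: M2 = (E_a ⊕ E_b) ⊕ M1.
byte 0: 204 xor  99 = 175
byte 1:  18 xor 105 = 123
byte 2: 173 xor 112 = 221
byte 3:   9 xor 104 =  97
byte 4: 204 xor 101 = 169
byte 5:   3 xor 114 = 113
byte 6: 232 xor  32 = 200

[175, 123, 221, 97, 169, 113, 200]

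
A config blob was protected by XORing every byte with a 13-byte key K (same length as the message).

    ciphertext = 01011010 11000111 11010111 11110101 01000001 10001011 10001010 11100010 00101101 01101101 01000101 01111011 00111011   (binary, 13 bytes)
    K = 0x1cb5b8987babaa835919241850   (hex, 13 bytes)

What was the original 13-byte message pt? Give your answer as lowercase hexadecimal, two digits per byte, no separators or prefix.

XOR is its own inverse, so applying the key byte-wise gives the result directly.
5a xor 1c = 46
c7 xor b5 = 72
d7 xor b8 = 6f
f5 xor 98 = 6d
41 xor 7b = 3a
8b xor ab = 20
8a xor aa = 20
e2 xor 83 = 61
2d xor 59 = 74
6d xor 19 = 74
45 xor 24 = 61
7b xor 18 = 63
3b xor 50 = 6b

46726f6d3a202061747461636b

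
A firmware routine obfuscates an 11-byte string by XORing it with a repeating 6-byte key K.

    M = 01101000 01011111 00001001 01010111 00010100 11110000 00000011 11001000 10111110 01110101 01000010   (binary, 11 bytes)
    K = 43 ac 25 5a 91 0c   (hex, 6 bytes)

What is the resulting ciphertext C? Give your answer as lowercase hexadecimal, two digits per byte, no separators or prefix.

2bf32c0d85fc40649b2fd3

The 6-byte key repeats, so the effective keystream is 43 ac 25 5a 91 0c 43 ac 25 5a 91.
byte 0: 68 ⊕ 43 = 2b
byte 1: 5f ⊕ ac = f3
byte 2: 09 ⊕ 25 = 2c
byte 3: 57 ⊕ 5a = 0d
byte 4: 14 ⊕ 91 = 85
byte 5: f0 ⊕ 0c = fc
byte 6: 03 ⊕ 43 = 40
byte 7: c8 ⊕ ac = 64
byte 8: be ⊕ 25 = 9b
byte 9: 75 ⊕ 5a = 2f
byte 10: 42 ⊕ 91 = d3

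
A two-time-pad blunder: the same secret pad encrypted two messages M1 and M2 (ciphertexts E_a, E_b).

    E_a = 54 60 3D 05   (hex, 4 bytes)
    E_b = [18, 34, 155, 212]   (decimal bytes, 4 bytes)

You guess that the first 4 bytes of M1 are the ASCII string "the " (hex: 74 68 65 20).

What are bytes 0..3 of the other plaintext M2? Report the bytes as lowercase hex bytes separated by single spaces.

32 2a c3 f1

First, E_a ⊕ E_b = (M1 ⊕ K) ⊕ (M2 ⊕ K) = M1 ⊕ M2, so the key drops out. Then M2 = (M1 ⊕ M2) ⊕ M1 over the first 4 bytes.
byte 0: (54 ^ 12) ^ 74 = 46 ^ 74 = 32
byte 1: (60 ^ 22) ^ 68 = 42 ^ 68 = 2a
byte 2: (3d ^ 9b) ^ 65 = a6 ^ 65 = c3
byte 3: (05 ^ d4) ^ 20 = d1 ^ 20 = f1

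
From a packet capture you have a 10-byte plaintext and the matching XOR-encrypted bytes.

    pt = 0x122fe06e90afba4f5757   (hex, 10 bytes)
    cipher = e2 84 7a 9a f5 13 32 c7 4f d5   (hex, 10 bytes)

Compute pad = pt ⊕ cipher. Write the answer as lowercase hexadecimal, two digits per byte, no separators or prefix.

Since cipher = pt ⊕ pad, XORing both sides with pt gives pad = pt ⊕ cipher.
byte 0:  18 ⊕ 226 = 240
byte 1:  47 ⊕ 132 = 171
byte 2: 224 ⊕ 122 = 154
byte 3: 110 ⊕ 154 = 244
byte 4: 144 ⊕ 245 = 101
byte 5: 175 ⊕  19 = 188
byte 6: 186 ⊕  50 = 136
byte 7:  79 ⊕ 199 = 136
byte 8:  87 ⊕  79 =  24
byte 9:  87 ⊕ 213 = 130

f0ab9af465bc88881882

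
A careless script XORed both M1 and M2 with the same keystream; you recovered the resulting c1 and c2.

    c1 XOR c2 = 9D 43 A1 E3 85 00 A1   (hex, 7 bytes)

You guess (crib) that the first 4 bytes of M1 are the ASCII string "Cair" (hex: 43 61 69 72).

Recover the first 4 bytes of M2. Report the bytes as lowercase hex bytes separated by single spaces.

de 22 c8 91

Since c1 ⊕ c2 = M1 ⊕ M2, XORing with the guessed M1 bytes yields the corresponding M2 bytes: M2 = (c1 ⊕ c2) ⊕ M1.
byte 0: 157 ⊕  67 = 222
byte 1:  67 ⊕  97 =  34
byte 2: 161 ⊕ 105 = 200
byte 3: 227 ⊕ 114 = 145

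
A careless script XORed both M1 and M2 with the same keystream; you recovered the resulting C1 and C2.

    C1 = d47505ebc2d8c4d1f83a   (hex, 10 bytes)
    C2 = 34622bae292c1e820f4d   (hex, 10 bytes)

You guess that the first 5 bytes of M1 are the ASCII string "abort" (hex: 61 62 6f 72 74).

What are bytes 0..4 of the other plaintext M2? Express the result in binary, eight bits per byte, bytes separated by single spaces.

10000001 01110101 01000001 00110111 10011111

First, C1 ⊕ C2 = (M1 ⊕ K) ⊕ (M2 ⊕ K) = M1 ⊕ M2, so the key drops out. Then M2 = (M1 ⊕ M2) ⊕ M1 over the first 5 bytes.
byte 0: (d4 ^ 34) ^ 61 = e0 ^ 61 = 81
byte 1: (75 ^ 62) ^ 62 = 17 ^ 62 = 75
byte 2: (05 ^ 2b) ^ 6f = 2e ^ 6f = 41
byte 3: (eb ^ ae) ^ 72 = 45 ^ 72 = 37
byte 4: (c2 ^ 29) ^ 74 = eb ^ 74 = 9f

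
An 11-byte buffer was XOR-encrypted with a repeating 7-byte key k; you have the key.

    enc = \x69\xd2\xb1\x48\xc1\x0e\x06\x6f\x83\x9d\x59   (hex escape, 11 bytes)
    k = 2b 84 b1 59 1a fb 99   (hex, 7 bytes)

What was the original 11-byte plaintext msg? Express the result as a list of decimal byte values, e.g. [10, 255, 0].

[66, 86, 0, 17, 219, 245, 159, 68, 7, 44, 0]

The 7-byte key repeats, so the effective keystream is 2b 84 b1 59 1a fb 99 2b 84 b1 59.
byte 0: 105 XOR  43 =  66
byte 1: 210 XOR 132 =  86
byte 2: 177 XOR 177 =   0
byte 3:  72 XOR  89 =  17
byte 4: 193 XOR  26 = 219
byte 5:  14 XOR 251 = 245
byte 6:   6 XOR 153 = 159
byte 7: 111 XOR  43 =  68
byte 8: 131 XOR 132 =   7
byte 9: 157 XOR 177 =  44
byte 10:  89 XOR  89 =   0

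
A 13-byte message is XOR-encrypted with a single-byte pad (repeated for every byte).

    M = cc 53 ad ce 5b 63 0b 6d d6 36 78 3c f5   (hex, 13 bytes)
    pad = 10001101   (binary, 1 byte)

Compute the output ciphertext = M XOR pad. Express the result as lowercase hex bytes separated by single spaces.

The 1-byte key repeats, so the effective keystream is 8d 8d 8d 8d 8d 8d 8d 8d 8d 8d 8d 8d 8d.
byte 0: cc XOR 8d = 41
byte 1: 53 XOR 8d = de
byte 2: ad XOR 8d = 20
byte 3: ce XOR 8d = 43
byte 4: 5b XOR 8d = d6
byte 5: 63 XOR 8d = ee
byte 6: 0b XOR 8d = 86
byte 7: 6d XOR 8d = e0
byte 8: d6 XOR 8d = 5b
byte 9: 36 XOR 8d = bb
byte 10: 78 XOR 8d = f5
byte 11: 3c XOR 8d = b1
byte 12: f5 XOR 8d = 78

41 de 20 43 d6 ee 86 e0 5b bb f5 b1 78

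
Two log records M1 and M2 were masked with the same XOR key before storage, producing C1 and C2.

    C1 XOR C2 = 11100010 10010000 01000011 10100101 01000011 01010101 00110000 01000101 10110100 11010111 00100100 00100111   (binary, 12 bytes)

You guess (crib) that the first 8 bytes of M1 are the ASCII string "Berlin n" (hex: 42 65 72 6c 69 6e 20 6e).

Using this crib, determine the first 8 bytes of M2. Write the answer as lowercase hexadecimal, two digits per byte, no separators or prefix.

Since C1 ⊕ C2 = M1 ⊕ M2, XORing with the guessed M1 bytes yields the corresponding M2 bytes: M2 = (C1 ⊕ C2) ⊕ M1.
e2 xor 42 = a0
90 xor 65 = f5
43 xor 72 = 31
a5 xor 6c = c9
43 xor 69 = 2a
55 xor 6e = 3b
30 xor 20 = 10
45 xor 6e = 2b

a0f531c92a3b102b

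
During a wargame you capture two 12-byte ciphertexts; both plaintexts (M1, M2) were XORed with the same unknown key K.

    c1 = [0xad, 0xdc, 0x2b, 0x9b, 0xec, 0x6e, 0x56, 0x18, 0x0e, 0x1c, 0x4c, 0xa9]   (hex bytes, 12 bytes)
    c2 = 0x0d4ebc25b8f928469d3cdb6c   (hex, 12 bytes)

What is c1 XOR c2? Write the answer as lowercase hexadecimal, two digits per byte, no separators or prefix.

a09297be54977e5e932097c5

c1 ⊕ c2 = (M1 ⊕ K) ⊕ (M2 ⊕ K) = M1 ⊕ M2 — the shared key cancels under XOR.
byte 0: ad ⊕ 0d = a0
byte 1: dc ⊕ 4e = 92
byte 2: 2b ⊕ bc = 97
byte 3: 9b ⊕ 25 = be
byte 4: ec ⊕ b8 = 54
byte 5: 6e ⊕ f9 = 97
byte 6: 56 ⊕ 28 = 7e
byte 7: 18 ⊕ 46 = 5e
byte 8: 0e ⊕ 9d = 93
byte 9: 1c ⊕ 3c = 20
byte 10: 4c ⊕ db = 97
byte 11: a9 ⊕ 6c = c5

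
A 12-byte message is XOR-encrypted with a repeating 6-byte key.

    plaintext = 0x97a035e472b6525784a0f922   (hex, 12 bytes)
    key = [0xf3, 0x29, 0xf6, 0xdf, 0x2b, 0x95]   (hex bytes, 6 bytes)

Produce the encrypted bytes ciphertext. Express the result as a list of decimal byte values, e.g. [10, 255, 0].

[100, 137, 195, 59, 89, 35, 161, 126, 114, 127, 210, 183]

The 6-byte key repeats, so the effective keystream is f3 29 f6 df 2b 95 f3 29 f6 df 2b 95.
byte 0: 151 XOR 243 = 100
byte 1: 160 XOR  41 = 137
byte 2:  53 XOR 246 = 195
byte 3: 228 XOR 223 =  59
byte 4: 114 XOR  43 =  89
byte 5: 182 XOR 149 =  35
byte 6:  82 XOR 243 = 161
byte 7:  87 XOR  41 = 126
byte 8: 132 XOR 246 = 114
byte 9: 160 XOR 223 = 127
byte 10: 249 XOR  43 = 210
byte 11:  34 XOR 149 = 183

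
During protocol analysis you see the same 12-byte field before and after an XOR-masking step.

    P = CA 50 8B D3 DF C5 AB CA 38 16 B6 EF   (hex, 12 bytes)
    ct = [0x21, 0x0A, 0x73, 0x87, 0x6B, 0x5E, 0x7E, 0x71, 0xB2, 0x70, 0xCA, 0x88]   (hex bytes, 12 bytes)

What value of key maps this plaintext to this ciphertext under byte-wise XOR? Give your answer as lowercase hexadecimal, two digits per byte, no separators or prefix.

eb5af854b49bd5bb8a667c67

Since ct = P ⊕ key, XORing both sides with P gives key = P ⊕ ct.
ca xor 21 = eb
50 xor 0a = 5a
8b xor 73 = f8
d3 xor 87 = 54
df xor 6b = b4
c5 xor 5e = 9b
ab xor 7e = d5
ca xor 71 = bb
38 xor b2 = 8a
16 xor 70 = 66
b6 xor ca = 7c
ef xor 88 = 67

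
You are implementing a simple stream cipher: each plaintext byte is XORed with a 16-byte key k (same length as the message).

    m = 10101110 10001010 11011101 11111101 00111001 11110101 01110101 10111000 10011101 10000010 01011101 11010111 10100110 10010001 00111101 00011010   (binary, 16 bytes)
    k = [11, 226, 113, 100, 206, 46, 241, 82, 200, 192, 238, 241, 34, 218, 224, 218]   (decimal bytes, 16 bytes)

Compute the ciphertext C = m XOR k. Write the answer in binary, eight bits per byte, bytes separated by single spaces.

ae xor 0b = a5
8a xor e2 = 68
dd xor 71 = ac
fd xor 64 = 99
39 xor ce = f7
f5 xor 2e = db
75 xor f1 = 84
b8 xor 52 = ea
9d xor c8 = 55
82 xor c0 = 42
5d xor ee = b3
d7 xor f1 = 26
a6 xor 22 = 84
91 xor da = 4b
3d xor e0 = dd
1a xor da = c0

10100101 01101000 10101100 10011001 11110111 11011011 10000100 11101010 01010101 01000010 10110011 00100110 10000100 01001011 11011101 11000000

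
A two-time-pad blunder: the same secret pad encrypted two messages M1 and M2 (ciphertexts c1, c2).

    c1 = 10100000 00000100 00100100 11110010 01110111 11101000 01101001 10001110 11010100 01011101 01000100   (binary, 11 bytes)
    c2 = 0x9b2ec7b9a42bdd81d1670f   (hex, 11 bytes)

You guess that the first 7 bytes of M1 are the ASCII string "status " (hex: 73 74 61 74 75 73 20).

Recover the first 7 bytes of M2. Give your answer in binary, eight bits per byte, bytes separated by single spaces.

01001000 01011110 10000010 00111111 10100110 10110000 10010100

First, c1 ⊕ c2 = (M1 ⊕ K) ⊕ (M2 ⊕ K) = M1 ⊕ M2, so the key drops out. Then M2 = (M1 ⊕ M2) ⊕ M1 over the first 7 bytes.
byte 0: (a0 XOR 9b) XOR 73 = 3b XOR 73 = 48
byte 1: (04 XOR 2e) XOR 74 = 2a XOR 74 = 5e
byte 2: (24 XOR c7) XOR 61 = e3 XOR 61 = 82
byte 3: (f2 XOR b9) XOR 74 = 4b XOR 74 = 3f
byte 4: (77 XOR a4) XOR 75 = d3 XOR 75 = a6
byte 5: (e8 XOR 2b) XOR 73 = c3 XOR 73 = b0
byte 6: (69 XOR dd) XOR 20 = b4 XOR 20 = 94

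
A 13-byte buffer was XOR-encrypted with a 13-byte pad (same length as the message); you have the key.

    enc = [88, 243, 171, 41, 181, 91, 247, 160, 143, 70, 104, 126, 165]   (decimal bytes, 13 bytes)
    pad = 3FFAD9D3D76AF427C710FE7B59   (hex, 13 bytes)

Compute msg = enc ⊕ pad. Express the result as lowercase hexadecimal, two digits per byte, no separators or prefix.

670972fa6231038748569605fc

XOR is its own inverse, so applying the key byte-wise gives the result directly.
 88 ^  63 = 103
243 ^ 250 =   9
171 ^ 217 = 114
 41 ^ 211 = 250
181 ^ 215 =  98
 91 ^ 106 =  49
247 ^ 244 =   3
160 ^  39 = 135
143 ^ 199 =  72
 70 ^  16 =  86
104 ^ 254 = 150
126 ^ 123 =   5
165 ^  89 = 252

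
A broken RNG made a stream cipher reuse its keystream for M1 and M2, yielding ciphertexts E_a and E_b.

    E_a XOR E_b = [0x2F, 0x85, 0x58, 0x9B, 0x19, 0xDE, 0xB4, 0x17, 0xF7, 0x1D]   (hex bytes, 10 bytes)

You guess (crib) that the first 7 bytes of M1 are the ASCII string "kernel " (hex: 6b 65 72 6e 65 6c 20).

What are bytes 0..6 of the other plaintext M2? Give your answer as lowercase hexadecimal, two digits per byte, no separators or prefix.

Since E_a ⊕ E_b = M1 ⊕ M2, XORing with the guessed M1 bytes yields the corresponding M2 bytes: M2 = (E_a ⊕ E_b) ⊕ M1.
00101111 XOR 01101011 = 01000100
10000101 XOR 01100101 = 11100000
01011000 XOR 01110010 = 00101010
10011011 XOR 01101110 = 11110101
00011001 XOR 01100101 = 01111100
11011110 XOR 01101100 = 10110010
10110100 XOR 00100000 = 10010100

44e02af57cb294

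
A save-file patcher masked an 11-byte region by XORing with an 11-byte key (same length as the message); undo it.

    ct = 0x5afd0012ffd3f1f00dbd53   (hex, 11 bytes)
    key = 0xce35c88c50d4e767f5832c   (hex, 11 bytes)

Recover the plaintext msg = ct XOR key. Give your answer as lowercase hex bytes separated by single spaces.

94 c8 c8 9e af 07 16 97 f8 3e 7f

XOR is its own inverse, so applying the key byte-wise gives the result directly.
5a ^ ce = 94
fd ^ 35 = c8
00 ^ c8 = c8
12 ^ 8c = 9e
ff ^ 50 = af
d3 ^ d4 = 07
f1 ^ e7 = 16
f0 ^ 67 = 97
0d ^ f5 = f8
bd ^ 83 = 3e
53 ^ 2c = 7f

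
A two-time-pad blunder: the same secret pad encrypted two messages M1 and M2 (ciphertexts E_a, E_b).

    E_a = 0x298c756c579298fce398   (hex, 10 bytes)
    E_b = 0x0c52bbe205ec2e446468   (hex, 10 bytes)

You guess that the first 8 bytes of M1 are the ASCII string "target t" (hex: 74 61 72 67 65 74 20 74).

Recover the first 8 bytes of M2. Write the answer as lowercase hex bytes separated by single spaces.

51 bf bc e9 37 0a 96 cc

First, E_a ⊕ E_b = (M1 ⊕ K) ⊕ (M2 ⊕ K) = M1 ⊕ M2, so the key drops out. Then M2 = (M1 ⊕ M2) ⊕ M1 over the first 8 bytes.
byte 0: (29 ⊕ 0c) ⊕ 74 = 25 ⊕ 74 = 51
byte 1: (8c ⊕ 52) ⊕ 61 = de ⊕ 61 = bf
byte 2: (75 ⊕ bb) ⊕ 72 = ce ⊕ 72 = bc
byte 3: (6c ⊕ e2) ⊕ 67 = 8e ⊕ 67 = e9
byte 4: (57 ⊕ 05) ⊕ 65 = 52 ⊕ 65 = 37
byte 5: (92 ⊕ ec) ⊕ 74 = 7e ⊕ 74 = 0a
byte 6: (98 ⊕ 2e) ⊕ 20 = b6 ⊕ 20 = 96
byte 7: (fc ⊕ 44) ⊕ 74 = b8 ⊕ 74 = cc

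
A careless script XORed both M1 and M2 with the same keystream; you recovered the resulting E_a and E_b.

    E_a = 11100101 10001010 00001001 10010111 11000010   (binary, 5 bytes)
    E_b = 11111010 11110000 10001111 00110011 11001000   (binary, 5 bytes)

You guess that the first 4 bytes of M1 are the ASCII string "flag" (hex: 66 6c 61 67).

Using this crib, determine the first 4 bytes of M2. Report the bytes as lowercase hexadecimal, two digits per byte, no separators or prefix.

7916e7c3

First, E_a ⊕ E_b = (M1 ⊕ K) ⊕ (M2 ⊕ K) = M1 ⊕ M2, so the key drops out. Then M2 = (M1 ⊕ M2) ⊕ M1 over the first 4 bytes.
byte 0: (e5 ⊕ fa) ⊕ 66 = 1f ⊕ 66 = 79
byte 1: (8a ⊕ f0) ⊕ 6c = 7a ⊕ 6c = 16
byte 2: (09 ⊕ 8f) ⊕ 61 = 86 ⊕ 61 = e7
byte 3: (97 ⊕ 33) ⊕ 67 = a4 ⊕ 67 = c3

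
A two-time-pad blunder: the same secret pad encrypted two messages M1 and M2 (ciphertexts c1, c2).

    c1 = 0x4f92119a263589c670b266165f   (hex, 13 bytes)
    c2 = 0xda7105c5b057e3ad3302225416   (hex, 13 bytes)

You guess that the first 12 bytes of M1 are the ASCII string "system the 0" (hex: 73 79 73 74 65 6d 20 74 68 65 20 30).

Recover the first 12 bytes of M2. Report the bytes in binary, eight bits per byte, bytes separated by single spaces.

First, c1 ⊕ c2 = (M1 ⊕ K) ⊕ (M2 ⊕ K) = M1 ⊕ M2, so the key drops out. Then M2 = (M1 ⊕ M2) ⊕ M1 over the first 12 bytes.
byte 0: (4f ⊕ da) ⊕ 73 = 95 ⊕ 73 = e6
byte 1: (92 ⊕ 71) ⊕ 79 = e3 ⊕ 79 = 9a
byte 2: (11 ⊕ 05) ⊕ 73 = 14 ⊕ 73 = 67
byte 3: (9a ⊕ c5) ⊕ 74 = 5f ⊕ 74 = 2b
byte 4: (26 ⊕ b0) ⊕ 65 = 96 ⊕ 65 = f3
byte 5: (35 ⊕ 57) ⊕ 6d = 62 ⊕ 6d = 0f
byte 6: (89 ⊕ e3) ⊕ 20 = 6a ⊕ 20 = 4a
byte 7: (c6 ⊕ ad) ⊕ 74 = 6b ⊕ 74 = 1f
byte 8: (70 ⊕ 33) ⊕ 68 = 43 ⊕ 68 = 2b
byte 9: (b2 ⊕ 02) ⊕ 65 = b0 ⊕ 65 = d5
byte 10: (66 ⊕ 22) ⊕ 20 = 44 ⊕ 20 = 64
byte 11: (16 ⊕ 54) ⊕ 30 = 42 ⊕ 30 = 72

11100110 10011010 01100111 00101011 11110011 00001111 01001010 00011111 00101011 11010101 01100100 01110010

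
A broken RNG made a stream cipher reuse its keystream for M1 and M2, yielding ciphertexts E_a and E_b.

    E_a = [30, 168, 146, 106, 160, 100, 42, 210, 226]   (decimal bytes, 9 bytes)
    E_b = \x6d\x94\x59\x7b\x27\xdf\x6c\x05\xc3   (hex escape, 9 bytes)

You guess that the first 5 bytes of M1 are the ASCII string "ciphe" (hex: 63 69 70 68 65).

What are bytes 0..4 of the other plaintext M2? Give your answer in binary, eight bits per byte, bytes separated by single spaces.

First, E_a ⊕ E_b = (M1 ⊕ K) ⊕ (M2 ⊕ K) = M1 ⊕ M2, so the key drops out. Then M2 = (M1 ⊕ M2) ⊕ M1 over the first 5 bytes.
byte 0: (1e XOR 6d) XOR 63 = 73 XOR 63 = 10
byte 1: (a8 XOR 94) XOR 69 = 3c XOR 69 = 55
byte 2: (92 XOR 59) XOR 70 = cb XOR 70 = bb
byte 3: (6a XOR 7b) XOR 68 = 11 XOR 68 = 79
byte 4: (a0 XOR 27) XOR 65 = 87 XOR 65 = e2

00010000 01010101 10111011 01111001 11100010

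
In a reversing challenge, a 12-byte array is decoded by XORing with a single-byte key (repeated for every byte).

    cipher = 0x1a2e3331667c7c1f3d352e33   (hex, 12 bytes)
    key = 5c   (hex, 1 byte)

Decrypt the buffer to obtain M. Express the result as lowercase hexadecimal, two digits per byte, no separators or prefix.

The 1-byte key repeats, so the effective keystream is 5c 5c 5c 5c 5c 5c 5c 5c 5c 5c 5c 5c.
byte 0: 1a xor 5c = 46
byte 1: 2e xor 5c = 72
byte 2: 33 xor 5c = 6f
byte 3: 31 xor 5c = 6d
byte 4: 66 xor 5c = 3a
byte 5: 7c xor 5c = 20
byte 6: 7c xor 5c = 20
byte 7: 1f xor 5c = 43
byte 8: 3d xor 5c = 61
byte 9: 35 xor 5c = 69
byte 10: 2e xor 5c = 72
byte 11: 33 xor 5c = 6f

46726f6d3a2020436169726f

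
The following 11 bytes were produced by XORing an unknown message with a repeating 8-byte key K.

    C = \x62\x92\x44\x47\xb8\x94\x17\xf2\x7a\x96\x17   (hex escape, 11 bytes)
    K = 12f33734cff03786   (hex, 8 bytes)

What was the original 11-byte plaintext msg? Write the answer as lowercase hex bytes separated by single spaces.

70 61 73 73 77 64 20 74 68 65 20

The 8-byte key repeats, so the effective keystream is 12 f3 37 34 cf f0 37 86 12 f3 37.
byte 0: 62 ^ 12 = 70
byte 1: 92 ^ f3 = 61
byte 2: 44 ^ 37 = 73
byte 3: 47 ^ 34 = 73
byte 4: b8 ^ cf = 77
byte 5: 94 ^ f0 = 64
byte 6: 17 ^ 37 = 20
byte 7: f2 ^ 86 = 74
byte 8: 7a ^ 12 = 68
byte 9: 96 ^ f3 = 65
byte 10: 17 ^ 37 = 20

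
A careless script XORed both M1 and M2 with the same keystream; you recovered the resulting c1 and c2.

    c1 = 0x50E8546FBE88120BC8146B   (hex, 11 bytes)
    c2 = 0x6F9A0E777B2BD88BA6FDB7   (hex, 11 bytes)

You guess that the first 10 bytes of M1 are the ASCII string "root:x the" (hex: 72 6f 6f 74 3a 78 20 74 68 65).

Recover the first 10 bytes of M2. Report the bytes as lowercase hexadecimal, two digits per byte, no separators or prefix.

First, c1 ⊕ c2 = (M1 ⊕ K) ⊕ (M2 ⊕ K) = M1 ⊕ M2, so the key drops out. Then M2 = (M1 ⊕ M2) ⊕ M1 over the first 10 bytes.
byte 0: (50 ⊕ 6f) ⊕ 72 = 3f ⊕ 72 = 4d
byte 1: (e8 ⊕ 9a) ⊕ 6f = 72 ⊕ 6f = 1d
byte 2: (54 ⊕ 0e) ⊕ 6f = 5a ⊕ 6f = 35
byte 3: (6f ⊕ 77) ⊕ 74 = 18 ⊕ 74 = 6c
byte 4: (be ⊕ 7b) ⊕ 3a = c5 ⊕ 3a = ff
byte 5: (88 ⊕ 2b) ⊕ 78 = a3 ⊕ 78 = db
byte 6: (12 ⊕ d8) ⊕ 20 = ca ⊕ 20 = ea
byte 7: (0b ⊕ 8b) ⊕ 74 = 80 ⊕ 74 = f4
byte 8: (c8 ⊕ a6) ⊕ 68 = 6e ⊕ 68 = 06
byte 9: (14 ⊕ fd) ⊕ 65 = e9 ⊕ 65 = 8c

4d1d356cffdbeaf4068c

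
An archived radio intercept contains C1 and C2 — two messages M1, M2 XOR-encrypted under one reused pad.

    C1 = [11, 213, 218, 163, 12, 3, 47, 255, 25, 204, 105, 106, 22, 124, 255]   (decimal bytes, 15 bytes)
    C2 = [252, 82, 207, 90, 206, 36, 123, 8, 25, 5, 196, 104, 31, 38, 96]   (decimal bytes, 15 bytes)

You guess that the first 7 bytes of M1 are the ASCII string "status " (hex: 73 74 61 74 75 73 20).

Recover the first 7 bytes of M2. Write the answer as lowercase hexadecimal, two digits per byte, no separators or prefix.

First, C1 ⊕ C2 = (M1 ⊕ K) ⊕ (M2 ⊕ K) = M1 ⊕ M2, so the key drops out. Then M2 = (M1 ⊕ M2) ⊕ M1 over the first 7 bytes.
byte 0: (0b XOR fc) XOR 73 = f7 XOR 73 = 84
byte 1: (d5 XOR 52) XOR 74 = 87 XOR 74 = f3
byte 2: (da XOR cf) XOR 61 = 15 XOR 61 = 74
byte 3: (a3 XOR 5a) XOR 74 = f9 XOR 74 = 8d
byte 4: (0c XOR ce) XOR 75 = c2 XOR 75 = b7
byte 5: (03 XOR 24) XOR 73 = 27 XOR 73 = 54
byte 6: (2f XOR 7b) XOR 20 = 54 XOR 20 = 74

84f3748db75474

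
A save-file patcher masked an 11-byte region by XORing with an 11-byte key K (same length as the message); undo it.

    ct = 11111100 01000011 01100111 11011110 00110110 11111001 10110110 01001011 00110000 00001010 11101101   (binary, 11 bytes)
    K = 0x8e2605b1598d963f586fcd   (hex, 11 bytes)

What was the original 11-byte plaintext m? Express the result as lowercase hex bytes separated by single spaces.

252 xor 142 = 114
 67 xor  38 = 101
103 xor   5 =  98
222 xor 177 = 111
 54 xor  89 = 111
249 xor 141 = 116
182 xor 150 =  32
 75 xor  63 = 116
 48 xor  88 = 104
 10 xor 111 = 101
237 xor 205 =  32

72 65 62 6f 6f 74 20 74 68 65 20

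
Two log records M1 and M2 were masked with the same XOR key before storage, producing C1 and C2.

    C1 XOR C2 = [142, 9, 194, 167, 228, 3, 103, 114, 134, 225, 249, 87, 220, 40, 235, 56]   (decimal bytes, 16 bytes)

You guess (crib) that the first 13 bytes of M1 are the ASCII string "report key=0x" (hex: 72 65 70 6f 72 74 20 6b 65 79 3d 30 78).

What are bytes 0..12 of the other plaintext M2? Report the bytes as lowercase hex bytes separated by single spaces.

fc 6c b2 c8 96 77 47 19 e3 98 c4 67 a4

Since C1 ⊕ C2 = M1 ⊕ M2, XORing with the guessed M1 bytes yields the corresponding M2 bytes: M2 = (C1 ⊕ C2) ⊕ M1.
8e xor 72 = fc
09 xor 65 = 6c
c2 xor 70 = b2
a7 xor 6f = c8
e4 xor 72 = 96
03 xor 74 = 77
67 xor 20 = 47
72 xor 6b = 19
86 xor 65 = e3
e1 xor 79 = 98
f9 xor 3d = c4
57 xor 30 = 67
dc xor 78 = a4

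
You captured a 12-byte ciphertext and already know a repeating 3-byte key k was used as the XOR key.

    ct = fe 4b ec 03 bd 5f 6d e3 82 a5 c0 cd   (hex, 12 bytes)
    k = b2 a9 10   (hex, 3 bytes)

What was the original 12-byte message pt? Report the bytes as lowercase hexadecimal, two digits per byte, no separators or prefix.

The 3-byte key repeats, so the effective keystream is b2 a9 10 b2 a9 10 b2 a9 10 b2 a9 10.
byte 0: fe XOR b2 = 4c
byte 1: 4b XOR a9 = e2
byte 2: ec XOR 10 = fc
byte 3: 03 XOR b2 = b1
byte 4: bd XOR a9 = 14
byte 5: 5f XOR 10 = 4f
byte 6: 6d XOR b2 = df
byte 7: e3 XOR a9 = 4a
byte 8: 82 XOR 10 = 92
byte 9: a5 XOR b2 = 17
byte 10: c0 XOR a9 = 69
byte 11: cd XOR 10 = dd

4ce2fcb1144fdf4a921769dd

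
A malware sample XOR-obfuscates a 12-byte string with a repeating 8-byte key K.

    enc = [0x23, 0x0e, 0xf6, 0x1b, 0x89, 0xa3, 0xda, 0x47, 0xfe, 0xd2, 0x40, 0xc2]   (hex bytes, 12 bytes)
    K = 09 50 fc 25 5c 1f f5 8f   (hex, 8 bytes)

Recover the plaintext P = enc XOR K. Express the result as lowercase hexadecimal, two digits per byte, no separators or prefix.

The 8-byte key repeats, so the effective keystream is 09 50 fc 25 5c 1f f5 8f 09 50 fc 25.
byte 0: 00100011 xor 00001001 = 00101010
byte 1: 00001110 xor 01010000 = 01011110
byte 2: 11110110 xor 11111100 = 00001010
byte 3: 00011011 xor 00100101 = 00111110
byte 4: 10001001 xor 01011100 = 11010101
byte 5: 10100011 xor 00011111 = 10111100
byte 6: 11011010 xor 11110101 = 00101111
byte 7: 01000111 xor 10001111 = 11001000
byte 8: 11111110 xor 00001001 = 11110111
byte 9: 11010010 xor 01010000 = 10000010
byte 10: 01000000 xor 11111100 = 10111100
byte 11: 11000010 xor 00100101 = 11100111

2a5e0a3ed5bc2fc8f782bce7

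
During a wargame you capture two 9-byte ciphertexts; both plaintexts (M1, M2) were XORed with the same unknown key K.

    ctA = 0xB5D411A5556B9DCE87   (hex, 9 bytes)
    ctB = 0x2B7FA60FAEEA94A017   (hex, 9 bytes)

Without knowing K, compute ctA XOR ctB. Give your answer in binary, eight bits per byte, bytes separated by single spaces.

10011110 10101011 10110111 10101010 11111011 10000001 00001001 01101110 10010000

ctA ⊕ ctB = (M1 ⊕ K) ⊕ (M2 ⊕ K) = M1 ⊕ M2 — the shared key cancels under XOR.
b5 XOR 2b = 9e
d4 XOR 7f = ab
11 XOR a6 = b7
a5 XOR 0f = aa
55 XOR ae = fb
6b XOR ea = 81
9d XOR 94 = 09
ce XOR a0 = 6e
87 XOR 17 = 90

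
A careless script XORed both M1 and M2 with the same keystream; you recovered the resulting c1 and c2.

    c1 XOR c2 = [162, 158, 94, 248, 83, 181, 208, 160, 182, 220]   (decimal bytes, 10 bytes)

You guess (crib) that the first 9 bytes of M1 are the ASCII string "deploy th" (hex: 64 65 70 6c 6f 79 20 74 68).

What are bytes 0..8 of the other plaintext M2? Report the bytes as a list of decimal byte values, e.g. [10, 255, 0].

[198, 251, 46, 148, 60, 204, 240, 212, 222]

Since c1 ⊕ c2 = M1 ⊕ M2, XORing with the guessed M1 bytes yields the corresponding M2 bytes: M2 = (c1 ⊕ c2) ⊕ M1.
10100010 ⊕ 01100100 = 11000110
10011110 ⊕ 01100101 = 11111011
01011110 ⊕ 01110000 = 00101110
11111000 ⊕ 01101100 = 10010100
01010011 ⊕ 01101111 = 00111100
10110101 ⊕ 01111001 = 11001100
11010000 ⊕ 00100000 = 11110000
10100000 ⊕ 01110100 = 11010100
10110110 ⊕ 01101000 = 11011110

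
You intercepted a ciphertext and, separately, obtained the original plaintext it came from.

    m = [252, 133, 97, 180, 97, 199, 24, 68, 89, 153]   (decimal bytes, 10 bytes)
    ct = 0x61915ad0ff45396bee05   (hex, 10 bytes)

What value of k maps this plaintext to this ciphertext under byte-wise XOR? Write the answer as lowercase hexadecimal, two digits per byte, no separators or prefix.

9d143b649e82212fb79c

Since ct = m ⊕ k, XORing both sides with m gives k = m ⊕ ct.
252 ^  97 = 157
133 ^ 145 =  20
 97 ^  90 =  59
180 ^ 208 = 100
 97 ^ 255 = 158
199 ^  69 = 130
 24 ^  57 =  33
 68 ^ 107 =  47
 89 ^ 238 = 183
153 ^   5 = 156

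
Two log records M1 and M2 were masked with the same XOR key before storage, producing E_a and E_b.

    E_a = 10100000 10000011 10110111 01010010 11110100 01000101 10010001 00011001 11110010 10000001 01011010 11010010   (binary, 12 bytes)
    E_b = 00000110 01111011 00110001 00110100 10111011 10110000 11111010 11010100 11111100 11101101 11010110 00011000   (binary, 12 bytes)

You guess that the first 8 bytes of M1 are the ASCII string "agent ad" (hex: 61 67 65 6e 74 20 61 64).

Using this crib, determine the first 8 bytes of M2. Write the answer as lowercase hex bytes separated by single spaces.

First, E_a ⊕ E_b = (M1 ⊕ K) ⊕ (M2 ⊕ K) = M1 ⊕ M2, so the key drops out. Then M2 = (M1 ⊕ M2) ⊕ M1 over the first 8 bytes.
byte 0: (a0 ^ 06) ^ 61 = a6 ^ 61 = c7
byte 1: (83 ^ 7b) ^ 67 = f8 ^ 67 = 9f
byte 2: (b7 ^ 31) ^ 65 = 86 ^ 65 = e3
byte 3: (52 ^ 34) ^ 6e = 66 ^ 6e = 08
byte 4: (f4 ^ bb) ^ 74 = 4f ^ 74 = 3b
byte 5: (45 ^ b0) ^ 20 = f5 ^ 20 = d5
byte 6: (91 ^ fa) ^ 61 = 6b ^ 61 = 0a
byte 7: (19 ^ d4) ^ 64 = cd ^ 64 = a9

c7 9f e3 08 3b d5 0a a9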